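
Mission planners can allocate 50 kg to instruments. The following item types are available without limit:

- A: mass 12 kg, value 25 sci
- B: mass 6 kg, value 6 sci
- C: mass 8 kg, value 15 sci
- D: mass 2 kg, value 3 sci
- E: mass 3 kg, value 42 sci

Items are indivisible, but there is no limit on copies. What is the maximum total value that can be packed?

Best value-per-unit is E at 42/3; filling with it alone gives 16×42 = 672.
Optimal mix: 1×D + 16×E → mass 50, value 675.

675 sci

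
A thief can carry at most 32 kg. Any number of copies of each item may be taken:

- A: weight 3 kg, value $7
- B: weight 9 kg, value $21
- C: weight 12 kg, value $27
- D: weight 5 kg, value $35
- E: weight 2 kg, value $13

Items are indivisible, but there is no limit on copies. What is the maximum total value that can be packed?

$223

Best value-per-unit is D at 35/5; filling with it alone gives 6×35 = 210.
Optimal mix: 6×D + 1×E → weight 32, value 223.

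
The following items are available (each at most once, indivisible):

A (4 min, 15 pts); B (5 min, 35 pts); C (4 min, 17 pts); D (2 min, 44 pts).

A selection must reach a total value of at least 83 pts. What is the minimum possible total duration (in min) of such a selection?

Subsets with value ≥ 83, sorted by total duration:
- B+C+D: duration 11, value 96
- A+B+D: duration 11, value 94
- A+B+C+D: duration 15, value 111
Minimum duration: 11 min.

11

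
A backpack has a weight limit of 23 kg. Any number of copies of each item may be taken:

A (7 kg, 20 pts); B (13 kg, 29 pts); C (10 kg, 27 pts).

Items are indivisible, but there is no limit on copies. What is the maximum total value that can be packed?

Best value-per-unit is A at 20/7, and filling with it alone uses weight 3×7=21. No mix of the others beats 3×20 = 60.

60 pts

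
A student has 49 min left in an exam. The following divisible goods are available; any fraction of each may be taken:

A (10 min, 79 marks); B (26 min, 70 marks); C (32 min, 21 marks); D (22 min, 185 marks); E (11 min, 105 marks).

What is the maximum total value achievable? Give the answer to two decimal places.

385.15

Take in order of value per unit:
- E (105/11 per unit): all 11 → value 105, running total 105.00
- D (185/22 per unit): all 22 → value 185, running total 290.00
- A (79/10 per unit): all 10 → value 79, running total 369.00
- B (70/26 per unit): 6 of 26 → value 6×70/26 = 16.1538, running total 385.15
Total 385.15.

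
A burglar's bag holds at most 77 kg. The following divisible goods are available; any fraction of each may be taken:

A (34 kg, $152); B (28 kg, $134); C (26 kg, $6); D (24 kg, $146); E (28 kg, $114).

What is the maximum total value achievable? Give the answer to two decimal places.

Take in order of value per unit:
- D (146/24 per unit): all 24 → value 146, running total 146.00
- B (134/28 per unit): all 28 → value 134, running total 280.00
- A (152/34 per unit): 25 of 34 → value 25×152/34 = 111.7647, running total 391.76
Total 391.76.

391.76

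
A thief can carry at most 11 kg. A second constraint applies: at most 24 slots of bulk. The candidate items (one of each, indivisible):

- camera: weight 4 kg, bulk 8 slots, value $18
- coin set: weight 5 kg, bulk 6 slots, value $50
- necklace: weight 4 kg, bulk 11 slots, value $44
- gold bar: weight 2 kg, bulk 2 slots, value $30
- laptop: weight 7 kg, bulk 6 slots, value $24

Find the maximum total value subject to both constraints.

$124

Feasible sets respecting both limits:
- coin set+necklace+gold bar: weight 11, bulk 19, value 124
- camera+coin set+gold bar: weight 11, bulk 16, value 98
- coin set+necklace: weight 9, bulk 17, value 94
Best: $124.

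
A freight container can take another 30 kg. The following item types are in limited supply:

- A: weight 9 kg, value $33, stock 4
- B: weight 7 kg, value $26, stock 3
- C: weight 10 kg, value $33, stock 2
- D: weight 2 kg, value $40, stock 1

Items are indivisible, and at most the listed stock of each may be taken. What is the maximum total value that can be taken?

Best selections within weight 30 and stock limits:
- 3×A + 1×D: weight 29, value 139
- 2×A + 1×C + 1×D: weight 30, value 139
- 2×A + 1×B + 1×D: weight 27, value 132
- 1×A + 1×B + 1×C + 1×D: weight 28, value 132
Best: $139.

$139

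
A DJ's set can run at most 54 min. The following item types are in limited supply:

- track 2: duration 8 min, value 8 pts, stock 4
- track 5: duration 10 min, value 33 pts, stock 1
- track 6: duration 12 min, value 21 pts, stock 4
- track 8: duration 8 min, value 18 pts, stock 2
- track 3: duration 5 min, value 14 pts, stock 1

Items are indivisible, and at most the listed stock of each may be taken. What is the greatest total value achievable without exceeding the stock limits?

114 pts

Top feasible selections:
- 1×track 5 + 3×track 6 + 1×track 8: duration 54, value 114
- 1×track 2 + 1×track 5 + 1×track 6 + 2×track 8 + 1×track 3: duration 51, value 112
- 1×track 5 + 2×track 6 + 2×track 8: duration 50, value 111
Best: 114 pts.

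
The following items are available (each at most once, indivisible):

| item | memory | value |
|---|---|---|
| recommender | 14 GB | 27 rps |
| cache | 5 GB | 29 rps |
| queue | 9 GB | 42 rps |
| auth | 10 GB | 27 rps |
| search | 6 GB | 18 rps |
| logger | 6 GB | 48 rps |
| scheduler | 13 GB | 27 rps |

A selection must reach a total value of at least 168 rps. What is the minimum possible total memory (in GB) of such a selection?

Subsets with value ≥ 168, sorted by total memory:
- cache+queue+auth+logger+scheduler: memory 43, value 173
- recommender+cache+queue+auth+logger: memory 44, value 173
- recommender+cache+queue+logger+scheduler: memory 47, value 173
Minimum memory: 43 GB.

43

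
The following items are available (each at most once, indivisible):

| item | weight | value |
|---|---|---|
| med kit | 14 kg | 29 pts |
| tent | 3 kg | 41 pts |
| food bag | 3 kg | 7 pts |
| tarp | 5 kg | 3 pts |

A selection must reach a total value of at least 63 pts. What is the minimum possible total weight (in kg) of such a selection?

17

Subsets with value ≥ 63, sorted by total weight:
- med kit+tent: weight 17, value 70
- med kit+tent+food bag: weight 20, value 77
Minimum weight: 17 kg.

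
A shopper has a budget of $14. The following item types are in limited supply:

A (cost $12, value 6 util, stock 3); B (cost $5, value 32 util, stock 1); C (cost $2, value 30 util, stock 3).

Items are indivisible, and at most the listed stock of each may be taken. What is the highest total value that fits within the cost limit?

Best selections within cost 14 and stock limits:
- 1×B + 3×C: cost 11, value 122
- 1×B + 2×C: cost 9, value 92
Best: 122 util.

122 util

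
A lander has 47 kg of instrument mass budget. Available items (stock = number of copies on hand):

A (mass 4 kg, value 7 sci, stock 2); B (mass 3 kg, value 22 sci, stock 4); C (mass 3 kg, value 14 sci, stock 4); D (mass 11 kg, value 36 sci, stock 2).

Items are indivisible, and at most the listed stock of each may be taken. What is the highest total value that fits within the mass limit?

Best selections within mass 47 and stock limits:
- 4×B + 4×C + 2×D: mass 46, value 216
- 1×A + 4×B + 3×C + 2×D: mass 47, value 209
Best: 216 sci.

216 sci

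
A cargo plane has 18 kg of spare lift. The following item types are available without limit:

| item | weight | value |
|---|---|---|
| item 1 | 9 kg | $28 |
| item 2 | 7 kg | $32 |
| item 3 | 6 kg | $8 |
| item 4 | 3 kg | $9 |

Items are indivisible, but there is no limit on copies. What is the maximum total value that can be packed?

Best value-per-unit is item 2 at 32/7; filling with it alone gives 2×32 = 64.
Optimal mix: 2×item 2 + 1×item 4 → weight 17, value 73.

$73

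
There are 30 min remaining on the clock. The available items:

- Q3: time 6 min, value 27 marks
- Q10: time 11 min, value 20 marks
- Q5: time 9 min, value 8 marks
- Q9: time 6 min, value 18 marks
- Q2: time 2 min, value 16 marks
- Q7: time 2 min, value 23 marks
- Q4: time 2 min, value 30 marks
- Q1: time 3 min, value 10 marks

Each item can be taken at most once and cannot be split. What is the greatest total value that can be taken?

This is a 0/1 knapsack; check combinations near the capacity.
- Q3+Q10+Q9+Q2+Q7+Q4: time 6+11+6+2+2+2=29, value 27+20+18+16+23+30=134
- Q3+Q5+Q9+Q2+Q7+Q4+Q1: time 6+9+6+2+2+2+3=30, value 27+8+18+16+23+30+10=132
- Q3+Q10+Q9+Q7+Q4+Q1: time 6+11+6+2+2+3=30, value 27+20+18+23+30+10=128
- Q3+Q10+Q2+Q7+Q4+Q1: time 6+11+2+2+2+3=26, value 27+20+16+23+30+10=126
Best: 134 marks.

134 marks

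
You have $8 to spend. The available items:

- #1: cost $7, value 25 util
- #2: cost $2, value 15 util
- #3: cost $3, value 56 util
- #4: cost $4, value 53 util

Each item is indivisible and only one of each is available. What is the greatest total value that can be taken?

109 util

Check high-value combinations within $8:
- #3+#4: cost 3+4=7, value 56+53=109
- #2+#3: cost 2+3=5, value 15+56=71
- #2+#4: cost 2+4=6, value 15+53=68
- #3: cost 3, value 56
- #4: cost 4, value 53
Best: 109 util.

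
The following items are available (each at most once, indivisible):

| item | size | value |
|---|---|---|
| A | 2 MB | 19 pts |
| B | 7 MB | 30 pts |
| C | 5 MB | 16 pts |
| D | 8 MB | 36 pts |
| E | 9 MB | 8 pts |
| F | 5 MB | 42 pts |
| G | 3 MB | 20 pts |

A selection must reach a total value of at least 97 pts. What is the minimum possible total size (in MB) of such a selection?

15

Subsets with value ≥ 97, sorted by total size:
- A+D+F: size 15, value 97
- A+C+F+G: size 15, value 97
- D+F+G: size 16, value 98
- A+B+F+G: size 17, value 111
Minimum size: 15 MB.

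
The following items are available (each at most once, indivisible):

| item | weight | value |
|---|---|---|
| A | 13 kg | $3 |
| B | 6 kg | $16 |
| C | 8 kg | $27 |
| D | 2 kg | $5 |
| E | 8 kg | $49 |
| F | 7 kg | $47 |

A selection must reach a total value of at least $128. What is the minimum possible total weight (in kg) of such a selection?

25

Subsets with value ≥ 128, sorted by total weight:
- C+D+E+F: weight 25, value 128
- B+C+E+F: weight 29, value 139
Minimum weight: 25 kg.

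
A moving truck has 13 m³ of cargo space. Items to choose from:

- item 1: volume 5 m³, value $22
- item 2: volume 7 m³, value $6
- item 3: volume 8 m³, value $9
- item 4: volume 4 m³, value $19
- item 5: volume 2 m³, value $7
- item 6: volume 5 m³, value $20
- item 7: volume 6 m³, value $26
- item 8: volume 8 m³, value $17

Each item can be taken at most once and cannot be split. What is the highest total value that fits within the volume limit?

$55

Check high-value combinations within 13 m³:
- item 1+item 5+item 7: volume 5+2+6=13, value 22+7+26=55
- item 5+item 6+item 7: volume 2+5+6=13, value 7+20+26=53
- item 4+item 5+item 7: volume 4+2+6=12, value 19+7+26=52
Best: $55.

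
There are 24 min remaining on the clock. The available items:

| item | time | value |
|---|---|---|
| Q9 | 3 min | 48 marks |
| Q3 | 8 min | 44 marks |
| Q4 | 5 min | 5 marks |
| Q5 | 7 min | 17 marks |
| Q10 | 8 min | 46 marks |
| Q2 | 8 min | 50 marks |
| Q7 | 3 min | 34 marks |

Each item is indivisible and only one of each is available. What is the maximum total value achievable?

Check high-value combinations within 24 min:
- Q9+Q10+Q2+Q7: time 3+8+8+3=22, value 48+46+50+34=178
- Q9+Q3+Q2+Q7: time 3+8+8+3=22, value 48+44+50+34=176
- Q9+Q3+Q10+Q7: time 3+8+8+3=22, value 48+44+46+34=172
- Q9+Q5+Q2+Q7: time 3+7+8+3=21, value 48+17+50+34=149
- Q9+Q4+Q10+Q2: time 3+5+8+8=24, value 48+5+46+50=149
Best: 178 marks.

178 marks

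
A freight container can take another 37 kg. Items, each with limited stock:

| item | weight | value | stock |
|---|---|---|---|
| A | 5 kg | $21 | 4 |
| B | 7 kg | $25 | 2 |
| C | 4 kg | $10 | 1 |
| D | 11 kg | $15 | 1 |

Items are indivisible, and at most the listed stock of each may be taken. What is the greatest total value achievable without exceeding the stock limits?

$134

Top feasible selections:
- 4×A + 2×B: weight 34, value 134
- 3×A + 2×B + 1×C: weight 33, value 123
Best: $134.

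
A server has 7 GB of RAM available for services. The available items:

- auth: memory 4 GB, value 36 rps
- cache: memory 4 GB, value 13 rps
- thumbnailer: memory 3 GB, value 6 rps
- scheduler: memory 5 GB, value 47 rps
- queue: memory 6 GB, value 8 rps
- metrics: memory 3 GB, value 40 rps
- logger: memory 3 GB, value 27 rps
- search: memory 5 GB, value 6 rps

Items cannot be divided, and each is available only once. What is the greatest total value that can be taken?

76 rps

Check high-value combinations within 7 GB:
- auth+metrics: memory 4+3=7, value 36+40=76
- metrics+logger: memory 3+3=6, value 40+27=67
- auth+logger: memory 4+3=7, value 36+27=63
- cache+metrics: memory 4+3=7, value 13+40=53
- scheduler: memory 5, value 47
Best: 76 rps.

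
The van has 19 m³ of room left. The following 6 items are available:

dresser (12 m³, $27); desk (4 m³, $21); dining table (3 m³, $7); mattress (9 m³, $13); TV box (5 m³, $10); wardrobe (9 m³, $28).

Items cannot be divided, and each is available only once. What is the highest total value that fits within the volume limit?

This is a 0/1 knapsack; check combinations near the capacity.
- desk+TV box+wardrobe: volume 4+5+9=18, value 21+10+28=59
- desk+dining table+wardrobe: volume 4+3+9=16, value 21+7+28=56
- dresser+desk+dining table: volume 12+4+3=19, value 27+21+7=55
- desk+wardrobe: volume 4+9=13, value 21+28=49
- dresser+desk: volume 12+4=16, value 27+21=48
Best: $59.

$59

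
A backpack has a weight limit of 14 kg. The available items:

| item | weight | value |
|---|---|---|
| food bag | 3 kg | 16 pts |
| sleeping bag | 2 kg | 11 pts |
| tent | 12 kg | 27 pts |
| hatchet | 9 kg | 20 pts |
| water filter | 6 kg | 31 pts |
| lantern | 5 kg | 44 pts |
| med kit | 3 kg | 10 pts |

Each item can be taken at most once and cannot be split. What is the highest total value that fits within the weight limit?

91 pts

This is a 0/1 knapsack; check combinations near the capacity.
- food bag+water filter+lantern: weight 3+6+5=14, value 16+31+44=91
- sleeping bag+water filter+lantern: weight 2+6+5=13, value 11+31+44=86
- water filter+lantern+med kit: weight 6+5+3=14, value 31+44+10=85
Best: 91 pts.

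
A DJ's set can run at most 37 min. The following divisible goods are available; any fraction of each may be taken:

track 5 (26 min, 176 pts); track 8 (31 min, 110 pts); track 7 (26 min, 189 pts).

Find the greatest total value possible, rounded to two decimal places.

263.46

Take in order of value per unit:
- track 7 (189/26 per unit): all 26 → value 189, running total 189.00
- track 5 (176/26 per unit): 11 of 26 → value 11×176/26 = 74.4615, running total 263.46
Total 263.46.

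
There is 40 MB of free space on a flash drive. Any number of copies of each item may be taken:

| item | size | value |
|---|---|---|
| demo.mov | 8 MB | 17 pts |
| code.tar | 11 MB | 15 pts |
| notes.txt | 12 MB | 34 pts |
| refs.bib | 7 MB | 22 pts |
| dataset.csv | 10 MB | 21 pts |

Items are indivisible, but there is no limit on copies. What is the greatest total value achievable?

122 pts

Best value-per-unit is refs.bib at 22/7; filling with it alone gives 5×22 = 110.
Optimal mix: 1×notes.txt + 4×refs.bib → size 40, value 122.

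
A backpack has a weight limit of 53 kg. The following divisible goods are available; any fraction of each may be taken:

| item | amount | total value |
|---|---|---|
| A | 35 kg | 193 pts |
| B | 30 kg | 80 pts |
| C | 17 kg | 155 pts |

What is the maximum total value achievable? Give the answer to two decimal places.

350.67

Take in order of value per unit:
- C (155/17 per unit): all 17 → value 155, running total 155.00
- A (193/35 per unit): all 35 → value 193, running total 348.00
- B (80/30 per unit): 1 of 30 → value 1×80/30 = 2.6667, running total 350.67
Total 350.67.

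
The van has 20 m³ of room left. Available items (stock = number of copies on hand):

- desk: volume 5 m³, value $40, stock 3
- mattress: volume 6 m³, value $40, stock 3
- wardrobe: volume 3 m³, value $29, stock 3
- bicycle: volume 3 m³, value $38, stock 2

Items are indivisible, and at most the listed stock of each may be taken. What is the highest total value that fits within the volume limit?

$203

Best selections within volume 20 and stock limits:
- 1×desk + 3×wardrobe + 2×bicycle: volume 20, value 203
- 2×desk + 1×wardrobe + 2×bicycle: volume 19, value 185
Best: $203.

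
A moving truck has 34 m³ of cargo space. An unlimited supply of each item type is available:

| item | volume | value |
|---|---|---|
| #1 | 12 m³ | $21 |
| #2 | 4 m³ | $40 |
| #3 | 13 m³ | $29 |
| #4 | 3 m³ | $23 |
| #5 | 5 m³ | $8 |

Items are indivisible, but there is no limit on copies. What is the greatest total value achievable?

Best value-per-unit is #2 at 40/4; filling with it alone gives 8×40 = 320.
Optimal mix: 7×#2 + 2×#4 → volume 34, value 326.

$326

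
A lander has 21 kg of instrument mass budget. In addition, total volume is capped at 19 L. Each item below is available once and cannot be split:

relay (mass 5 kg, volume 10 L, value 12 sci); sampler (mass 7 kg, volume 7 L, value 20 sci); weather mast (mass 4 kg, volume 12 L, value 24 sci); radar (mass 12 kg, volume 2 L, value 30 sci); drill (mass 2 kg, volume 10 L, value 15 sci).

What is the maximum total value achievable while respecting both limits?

Feasible sets respecting both limits:
- sampler+radar+drill: mass 21, volume 19, value 65
- weather mast+radar: mass 16, volume 14, value 54
- sampler+radar: mass 19, volume 9, value 50
Best: 65 sci.

65 sci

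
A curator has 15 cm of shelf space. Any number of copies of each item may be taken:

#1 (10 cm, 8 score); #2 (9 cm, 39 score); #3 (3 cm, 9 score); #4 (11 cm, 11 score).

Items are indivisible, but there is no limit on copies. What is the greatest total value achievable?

57 score

Best value-per-unit is #2 at 39/9; filling with it alone gives 1×39 = 39.
Optimal mix: 1×#2 + 2×#3 → length 15, value 57.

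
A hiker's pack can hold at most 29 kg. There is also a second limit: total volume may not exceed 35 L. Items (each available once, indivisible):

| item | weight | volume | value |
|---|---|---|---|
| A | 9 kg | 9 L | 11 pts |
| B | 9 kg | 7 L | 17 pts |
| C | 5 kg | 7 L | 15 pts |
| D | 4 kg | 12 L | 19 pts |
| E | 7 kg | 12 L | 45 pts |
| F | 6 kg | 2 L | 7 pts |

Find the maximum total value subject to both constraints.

88 pts

Feasible sets respecting both limits:
- B+D+E+F: weight 26, volume 33, value 88
- C+D+E+F: weight 22, volume 33, value 86
- B+C+E+F: weight 27, volume 28, value 84
- A+D+E+F: weight 26, volume 35, value 82
Best: 88 pts.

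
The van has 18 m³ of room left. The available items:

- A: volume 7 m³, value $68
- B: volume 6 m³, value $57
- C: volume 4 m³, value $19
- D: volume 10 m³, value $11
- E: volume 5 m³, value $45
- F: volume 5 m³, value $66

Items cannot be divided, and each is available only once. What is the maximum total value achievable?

$191

Check high-value combinations within 18 m³:
- A+B+F: volume 7+6+5=18, value 68+57+66=191
- A+E+F: volume 7+5+5=17, value 68+45+66=179
- A+B+E: volume 7+6+5=18, value 68+57+45=170
Best: $191.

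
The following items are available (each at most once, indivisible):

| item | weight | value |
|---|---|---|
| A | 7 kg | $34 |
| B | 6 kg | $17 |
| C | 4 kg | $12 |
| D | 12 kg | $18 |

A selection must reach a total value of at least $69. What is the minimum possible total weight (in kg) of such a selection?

25

Subsets with value ≥ 69, sorted by total weight:
- A+B+D: weight 25, value 69
- A+B+C+D: weight 29, value 81
Minimum weight: 25 kg.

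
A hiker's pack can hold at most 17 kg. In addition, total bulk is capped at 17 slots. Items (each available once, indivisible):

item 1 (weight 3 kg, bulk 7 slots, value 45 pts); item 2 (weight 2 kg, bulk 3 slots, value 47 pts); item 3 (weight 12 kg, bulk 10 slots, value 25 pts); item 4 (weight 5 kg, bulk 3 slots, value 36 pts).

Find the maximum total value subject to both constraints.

Feasible sets respecting both limits:
- item 1+item 2+item 4: weight 10, bulk 13, value 128
- item 1+item 2: weight 5, bulk 10, value 92
- item 2+item 4: weight 7, bulk 6, value 83
Best: 128 pts.

128 pts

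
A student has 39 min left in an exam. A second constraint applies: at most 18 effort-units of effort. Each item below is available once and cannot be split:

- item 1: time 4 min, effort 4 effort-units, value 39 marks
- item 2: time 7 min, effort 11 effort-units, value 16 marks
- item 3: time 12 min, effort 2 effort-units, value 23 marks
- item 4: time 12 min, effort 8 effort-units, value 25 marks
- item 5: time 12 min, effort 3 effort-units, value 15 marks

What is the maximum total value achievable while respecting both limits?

87 marks

Feasible sets respecting both limits:
- item 1+item 3+item 4: time 28, effort 14, value 87
- item 1+item 4+item 5: time 28, effort 15, value 79
- item 1+item 2+item 3: time 23, effort 17, value 78
- item 1+item 3+item 5: time 28, effort 9, value 77
Best: 87 marks.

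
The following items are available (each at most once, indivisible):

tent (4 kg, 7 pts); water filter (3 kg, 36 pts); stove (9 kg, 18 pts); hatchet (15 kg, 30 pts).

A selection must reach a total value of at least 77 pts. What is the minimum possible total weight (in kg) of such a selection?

Subsets with value ≥ 77, sorted by total weight:
- water filter+stove+hatchet: weight 27, value 84
- tent+water filter+stove+hatchet: weight 31, value 91
Minimum weight: 27 kg.

27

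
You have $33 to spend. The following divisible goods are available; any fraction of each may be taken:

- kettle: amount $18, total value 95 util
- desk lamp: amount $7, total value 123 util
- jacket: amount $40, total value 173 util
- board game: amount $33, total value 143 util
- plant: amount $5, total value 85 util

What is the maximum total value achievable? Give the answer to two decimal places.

Take in order of value per unit:
- desk lamp (123/7 per unit): all 7 → value 123, running total 123.00
- plant (85/5 per unit): all 5 → value 85, running total 208.00
- kettle (95/18 per unit): all 18 → value 95, running total 303.00
- board game (143/33 per unit): 3 of 33 → value 3×143/33 = 13.0000, running total 316.00
Total 316.00.

316.00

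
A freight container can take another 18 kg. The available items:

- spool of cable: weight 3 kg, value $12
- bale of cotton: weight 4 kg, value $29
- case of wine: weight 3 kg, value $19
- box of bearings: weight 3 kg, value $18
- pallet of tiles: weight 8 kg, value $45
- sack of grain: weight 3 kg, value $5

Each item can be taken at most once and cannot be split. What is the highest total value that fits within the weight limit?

This is a 0/1 knapsack; check combinations near the capacity.
- bale of cotton+case of wine+box of bearings+pallet of tiles: weight 4+3+3+8=18, value 29+19+18+45=111
- spool of cable+bale of cotton+case of wine+pallet of tiles: weight 3+4+3+8=18, value 12+29+19+45=105
- spool of cable+bale of cotton+box of bearings+pallet of tiles: weight 3+4+3+8=18, value 12+29+18+45=104
- bale of cotton+case of wine+pallet of tiles+sack of grain: weight 4+3+8+3=18, value 29+19+45+5=98
Best: $111.

$111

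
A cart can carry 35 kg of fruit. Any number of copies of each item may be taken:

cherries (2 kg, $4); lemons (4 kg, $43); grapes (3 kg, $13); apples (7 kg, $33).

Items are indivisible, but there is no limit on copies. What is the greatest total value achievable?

$357

Best value-per-unit is lemons at 43/4; filling with it alone gives 8×43 = 344.
Optimal mix: 8×lemons + 1×grapes → weight 35, value 357.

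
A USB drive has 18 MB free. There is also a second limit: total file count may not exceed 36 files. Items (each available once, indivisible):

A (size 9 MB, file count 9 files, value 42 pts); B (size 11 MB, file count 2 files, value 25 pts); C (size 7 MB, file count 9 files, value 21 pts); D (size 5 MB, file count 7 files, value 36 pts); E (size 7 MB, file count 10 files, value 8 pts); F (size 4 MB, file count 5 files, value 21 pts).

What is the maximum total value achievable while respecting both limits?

Feasible sets respecting both limits:
- A+D+F: size 18, file count 21, value 99
- A+D: size 14, file count 16, value 78
- C+D+F: size 16, file count 21, value 78
Best: 99 pts.

99 pts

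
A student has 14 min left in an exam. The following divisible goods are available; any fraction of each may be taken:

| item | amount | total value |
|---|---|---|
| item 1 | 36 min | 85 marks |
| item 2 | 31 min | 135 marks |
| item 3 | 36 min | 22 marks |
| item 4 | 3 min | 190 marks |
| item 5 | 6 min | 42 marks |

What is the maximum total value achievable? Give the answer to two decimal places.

Take in order of value per unit:
- item 4 (190/3 per unit): all 3 → value 190, running total 190.00
- item 5 (42/6 per unit): all 6 → value 42, running total 232.00
- item 2 (135/31 per unit): 5 of 31 → value 5×135/31 = 21.7742, running total 253.77
Total 253.77.

253.77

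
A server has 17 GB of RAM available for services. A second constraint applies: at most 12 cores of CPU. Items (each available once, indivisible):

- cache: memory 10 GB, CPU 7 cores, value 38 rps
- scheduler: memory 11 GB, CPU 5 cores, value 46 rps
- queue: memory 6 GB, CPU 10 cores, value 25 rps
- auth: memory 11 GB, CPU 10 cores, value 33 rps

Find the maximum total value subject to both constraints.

46 rps

Feasible sets respecting both limits:
- scheduler: memory 11, CPU 5, value 46
- cache: memory 10, CPU 7, value 38
- auth: memory 11, CPU 10, value 33
Best: 46 rps.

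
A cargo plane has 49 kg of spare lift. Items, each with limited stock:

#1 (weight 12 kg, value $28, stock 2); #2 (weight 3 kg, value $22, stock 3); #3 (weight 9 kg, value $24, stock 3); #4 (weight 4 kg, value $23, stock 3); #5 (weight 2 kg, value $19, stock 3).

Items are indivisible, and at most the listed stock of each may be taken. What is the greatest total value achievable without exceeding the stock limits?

Top feasible selections:
- 1×#1 + 3×#2 + 1×#3 + 3×#4 + 3×#5: weight 48, value 244
- 3×#2 + 2×#3 + 3×#4 + 3×#5: weight 45, value 240
- 2×#1 + 3×#2 + 3×#4 + 2×#5: weight 49, value 229
Best: $244.

$244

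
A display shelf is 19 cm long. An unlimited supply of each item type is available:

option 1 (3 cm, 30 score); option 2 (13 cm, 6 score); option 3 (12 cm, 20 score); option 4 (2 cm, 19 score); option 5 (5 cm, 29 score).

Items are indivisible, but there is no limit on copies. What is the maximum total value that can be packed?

Best value-per-unit is option 1 at 30/3; filling with it alone gives 6×30 = 180.
Optimal mix: 5×option 1 + 2×option 4 → length 19, value 188.

188 score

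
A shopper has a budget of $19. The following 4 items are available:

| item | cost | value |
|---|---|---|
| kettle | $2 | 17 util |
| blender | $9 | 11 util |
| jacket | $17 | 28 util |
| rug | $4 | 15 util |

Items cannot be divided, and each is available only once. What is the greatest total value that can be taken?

45 util

Check high-value combinations within $19:
- kettle+jacket: cost 2+17=19, value 17+28=45
- kettle+blender+rug: cost 2+9+4=15, value 17+11+15=43
- kettle+rug: cost 2+4=6, value 17+15=32
- kettle+blender: cost 2+9=11, value 17+11=28
Best: 45 util.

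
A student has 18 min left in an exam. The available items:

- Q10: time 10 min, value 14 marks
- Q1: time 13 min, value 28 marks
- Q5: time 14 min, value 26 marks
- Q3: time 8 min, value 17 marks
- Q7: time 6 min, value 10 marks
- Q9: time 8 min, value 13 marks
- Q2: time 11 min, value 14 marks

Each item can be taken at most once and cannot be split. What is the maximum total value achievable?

31 marks

Check high-value combinations within 18 min:
- Q10+Q3: time 10+8=18, value 14+17=31
- Q3+Q9: time 8+8=16, value 17+13=30
- Q1: time 13, value 28
- Q3+Q7: time 8+6=14, value 17+10=27
Best: 31 marks.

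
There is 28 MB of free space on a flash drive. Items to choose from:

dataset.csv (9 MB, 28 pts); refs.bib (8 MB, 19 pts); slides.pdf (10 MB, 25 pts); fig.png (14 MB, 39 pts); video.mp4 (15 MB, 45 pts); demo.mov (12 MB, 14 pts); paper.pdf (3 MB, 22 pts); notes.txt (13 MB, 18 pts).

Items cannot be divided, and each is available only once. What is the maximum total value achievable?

95 pts

This is a 0/1 knapsack; check combinations near the capacity.
- dataset.csv+video.mp4+paper.pdf: size 9+15+3=27, value 28+45+22=95
- slides.pdf+video.mp4+paper.pdf: size 10+15+3=28, value 25+45+22=92
- dataset.csv+fig.png+paper.pdf: size 9+14+3=26, value 28+39+22=89
Best: 95 pts.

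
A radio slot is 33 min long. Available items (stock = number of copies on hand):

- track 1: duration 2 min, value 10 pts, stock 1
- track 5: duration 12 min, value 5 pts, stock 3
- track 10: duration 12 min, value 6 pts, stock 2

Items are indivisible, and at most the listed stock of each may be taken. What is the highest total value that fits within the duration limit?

22 pts

Best selections within duration 33 and stock limits:
- 1×track 1 + 2×track 10: duration 26, value 22
- 1×track 1 + 1×track 5 + 1×track 10: duration 26, value 21
Best: 22 pts.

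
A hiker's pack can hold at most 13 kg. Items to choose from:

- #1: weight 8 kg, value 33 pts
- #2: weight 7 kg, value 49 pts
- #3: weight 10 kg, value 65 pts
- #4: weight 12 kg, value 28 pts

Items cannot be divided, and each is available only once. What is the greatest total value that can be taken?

Check high-value combinations within 13 kg:
- #3: weight 10, value 65
- #2: weight 7, value 49
- #1: weight 8, value 33
- #4: weight 12, value 28
Best: 65 pts.

65 pts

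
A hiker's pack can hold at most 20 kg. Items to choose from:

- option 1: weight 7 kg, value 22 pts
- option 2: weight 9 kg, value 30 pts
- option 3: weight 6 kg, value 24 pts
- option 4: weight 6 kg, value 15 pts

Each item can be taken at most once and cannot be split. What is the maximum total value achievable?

61 pts

Check high-value combinations within 20 kg:
- option 1+option 3+option 4: weight 7+6+6=19, value 22+24+15=61
- option 2+option 3: weight 9+6=15, value 30+24=54
- option 1+option 2: weight 7+9=16, value 22+30=52
- option 1+option 3: weight 7+6=13, value 22+24=46
- option 2+option 4: weight 9+6=15, value 30+15=45
Best: 61 pts.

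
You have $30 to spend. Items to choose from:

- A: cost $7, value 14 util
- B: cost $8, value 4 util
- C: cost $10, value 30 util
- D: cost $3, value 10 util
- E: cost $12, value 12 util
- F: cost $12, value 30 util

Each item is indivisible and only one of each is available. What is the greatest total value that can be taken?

74 util

Check high-value combinations within $30:
- A+C+F: cost 7+10+12=29, value 14+30+30=74
- C+D+F: cost 10+3+12=25, value 30+10+30=70
- B+C+F: cost 8+10+12=30, value 4+30+30=64
- C+F: cost 10+12=22, value 30+30=60
- A+B+C+D: cost 7+8+10+3=28, value 14+4+30+10=58
Best: 74 util.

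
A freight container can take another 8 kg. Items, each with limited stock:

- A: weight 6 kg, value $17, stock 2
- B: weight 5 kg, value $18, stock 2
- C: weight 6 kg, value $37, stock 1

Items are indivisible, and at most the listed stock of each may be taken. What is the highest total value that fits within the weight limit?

Best selections within weight 8 and stock limits:
- 1×C: weight 6, value 37
- 1×B: weight 5, value 18
- 1×A: weight 6, value 17
Best: $37.

$37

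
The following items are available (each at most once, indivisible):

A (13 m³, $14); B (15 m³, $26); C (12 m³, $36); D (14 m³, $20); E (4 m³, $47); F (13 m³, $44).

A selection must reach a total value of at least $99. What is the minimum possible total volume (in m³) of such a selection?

29

Subsets with value ≥ 99, sorted by total volume:
- C+E+F: volume 29, value 127
- A+E+F: volume 30, value 105
- C+D+E: volume 30, value 103
- D+E+F: volume 31, value 111
Minimum volume: 29 m³.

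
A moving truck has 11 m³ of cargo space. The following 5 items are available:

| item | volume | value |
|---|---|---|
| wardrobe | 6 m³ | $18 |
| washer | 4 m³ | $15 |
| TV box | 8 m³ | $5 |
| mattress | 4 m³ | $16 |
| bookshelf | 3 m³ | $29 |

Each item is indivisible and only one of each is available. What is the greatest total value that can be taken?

This is a 0/1 knapsack; check combinations near the capacity.
- washer+mattress+bookshelf: volume 4+4+3=11, value 15+16+29=60
- wardrobe+bookshelf: volume 6+3=9, value 18+29=47
- mattress+bookshelf: volume 4+3=7, value 16+29=45
Best: $60.

$60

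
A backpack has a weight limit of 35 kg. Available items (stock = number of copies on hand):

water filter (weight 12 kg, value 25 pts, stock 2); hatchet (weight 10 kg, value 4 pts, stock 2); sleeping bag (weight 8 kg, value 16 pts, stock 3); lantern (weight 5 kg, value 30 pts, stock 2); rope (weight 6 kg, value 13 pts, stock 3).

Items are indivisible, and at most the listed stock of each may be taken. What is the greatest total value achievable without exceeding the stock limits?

Best selections within weight 35 and stock limits:
- 1×water filter + 2×lantern + 2×rope: weight 34, value 111
- 2×water filter + 2×lantern: weight 34, value 110
- 3×sleeping bag + 2×lantern: weight 34, value 108
Best: 111 pts.

111 pts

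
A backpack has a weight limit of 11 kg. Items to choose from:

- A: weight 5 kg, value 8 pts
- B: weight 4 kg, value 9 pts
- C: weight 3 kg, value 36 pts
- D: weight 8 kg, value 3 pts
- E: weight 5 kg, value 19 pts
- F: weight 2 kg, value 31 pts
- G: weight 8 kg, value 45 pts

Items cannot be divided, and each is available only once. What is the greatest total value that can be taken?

Check high-value combinations within 11 kg:
- C+E+F: weight 3+5+2=10, value 36+19+31=86
- C+G: weight 3+8=11, value 36+45=81
- B+C+F: weight 4+3+2=9, value 9+36+31=76
- F+G: weight 2+8=10, value 31+45=76
Best: 86 pts.

86 pts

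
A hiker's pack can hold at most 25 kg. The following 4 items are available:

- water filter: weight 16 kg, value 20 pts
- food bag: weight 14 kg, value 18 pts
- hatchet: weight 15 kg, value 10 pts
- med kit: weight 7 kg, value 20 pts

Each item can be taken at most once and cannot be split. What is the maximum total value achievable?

Check high-value combinations within 25 kg:
- water filter+med kit: weight 16+7=23, value 20+20=40
- food bag+med kit: weight 14+7=21, value 18+20=38
- hatchet+med kit: weight 15+7=22, value 10+20=30
Best: 40 pts.

40 pts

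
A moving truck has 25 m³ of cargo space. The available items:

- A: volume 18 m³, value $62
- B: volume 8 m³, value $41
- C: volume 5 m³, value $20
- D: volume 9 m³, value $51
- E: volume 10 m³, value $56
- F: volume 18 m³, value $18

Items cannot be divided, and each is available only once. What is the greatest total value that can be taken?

Check high-value combinations within 25 m³:
- C+D+E: volume 5+9+10=24, value 20+51+56=127
- B+C+E: volume 8+5+10=23, value 41+20+56=117
- B+C+D: volume 8+5+9=22, value 41+20+51=112
- D+E: volume 9+10=19, value 51+56=107
- B+E: volume 8+10=18, value 41+56=97
Best: $127.

$127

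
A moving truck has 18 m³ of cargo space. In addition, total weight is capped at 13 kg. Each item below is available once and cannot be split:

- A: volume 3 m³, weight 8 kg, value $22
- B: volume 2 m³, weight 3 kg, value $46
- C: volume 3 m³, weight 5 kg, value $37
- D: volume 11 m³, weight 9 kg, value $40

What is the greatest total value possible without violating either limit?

Feasible sets respecting both limits:
- B+D: volume 13, weight 12, value 86
- B+C: volume 5, weight 8, value 83
- A+B: volume 5, weight 11, value 68
- A+C: volume 6, weight 13, value 59
Best: $86.

$86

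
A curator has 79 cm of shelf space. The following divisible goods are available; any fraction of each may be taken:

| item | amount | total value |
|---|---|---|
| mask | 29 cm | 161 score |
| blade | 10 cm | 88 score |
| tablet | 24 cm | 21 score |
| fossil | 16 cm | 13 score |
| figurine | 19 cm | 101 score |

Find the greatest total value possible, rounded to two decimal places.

368.38

Take in order of value per unit:
- blade (88/10 per unit): all 10 → value 88, running total 88.00
- mask (161/29 per unit): all 29 → value 161, running total 249.00
- figurine (101/19 per unit): all 19 → value 101, running total 350.00
- tablet (21/24 per unit): 21 of 24 → value 21×21/24 = 18.3750, running total 368.38
Total 368.38.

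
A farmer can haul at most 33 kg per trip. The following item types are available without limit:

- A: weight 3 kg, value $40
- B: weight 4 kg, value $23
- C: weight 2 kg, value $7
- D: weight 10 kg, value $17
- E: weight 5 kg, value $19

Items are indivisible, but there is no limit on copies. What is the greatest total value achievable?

Best value-per-unit is A at 40/3, and filling with it alone uses weight 11×3=33. No mix of the others beats 11×40 = 440.

$440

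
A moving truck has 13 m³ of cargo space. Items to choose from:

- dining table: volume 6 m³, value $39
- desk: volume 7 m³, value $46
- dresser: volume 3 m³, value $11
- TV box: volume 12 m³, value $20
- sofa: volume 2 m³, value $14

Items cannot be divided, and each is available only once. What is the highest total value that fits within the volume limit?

Check high-value combinations within 13 m³:
- dining table+desk: volume 6+7=13, value 39+46=85
- desk+dresser+sofa: volume 7+3+2=12, value 46+11+14=71
- dining table+dresser+sofa: volume 6+3+2=11, value 39+11+14=64
Best: $85.

$85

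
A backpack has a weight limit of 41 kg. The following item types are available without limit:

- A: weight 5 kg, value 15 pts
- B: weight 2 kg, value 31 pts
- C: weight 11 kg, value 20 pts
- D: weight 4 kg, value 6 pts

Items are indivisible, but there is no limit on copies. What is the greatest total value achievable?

Best value-per-unit is B at 31/2, and filling with it alone uses weight 20×2=40. No mix of the others beats 20×31 = 620.

620 pts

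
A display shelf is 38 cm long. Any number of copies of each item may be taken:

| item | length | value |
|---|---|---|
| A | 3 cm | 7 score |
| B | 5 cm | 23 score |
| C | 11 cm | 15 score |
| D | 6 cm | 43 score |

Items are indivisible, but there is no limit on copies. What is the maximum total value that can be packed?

258 score

Best value-per-unit is D at 43/6, and filling with it alone uses length 6×6=36. No mix of the others beats 6×43 = 258.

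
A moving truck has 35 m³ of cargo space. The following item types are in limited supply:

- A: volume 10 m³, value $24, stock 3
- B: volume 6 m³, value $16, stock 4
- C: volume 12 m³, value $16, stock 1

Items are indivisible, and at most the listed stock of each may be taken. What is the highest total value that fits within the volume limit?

$88

Best selections within volume 35 and stock limits:
- 1×A + 4×B: volume 34, value 88
- 2×A + 2×B: volume 32, value 80
Best: $88.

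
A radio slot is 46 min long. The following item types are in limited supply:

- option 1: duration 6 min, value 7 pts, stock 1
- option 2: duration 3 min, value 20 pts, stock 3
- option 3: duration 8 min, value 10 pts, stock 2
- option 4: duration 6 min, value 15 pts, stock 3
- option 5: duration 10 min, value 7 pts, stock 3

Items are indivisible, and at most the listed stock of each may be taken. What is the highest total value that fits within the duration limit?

125 pts

Top feasible selections:
- 3×option 2 + 2×option 3 + 3×option 4: duration 43, value 125
- 1×option 1 + 3×option 2 + 1×option 3 + 3×option 4: duration 41, value 122
Best: 125 pts.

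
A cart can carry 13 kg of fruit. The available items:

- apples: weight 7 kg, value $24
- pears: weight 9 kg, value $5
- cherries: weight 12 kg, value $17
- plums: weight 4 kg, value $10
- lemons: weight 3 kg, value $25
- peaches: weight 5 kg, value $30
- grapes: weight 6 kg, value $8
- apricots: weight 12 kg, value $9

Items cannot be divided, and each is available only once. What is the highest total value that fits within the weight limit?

$65

Check high-value combinations within 13 kg:
- plums+lemons+peaches: weight 4+3+5=12, value 10+25+30=65
- lemons+peaches: weight 3+5=8, value 25+30=55
- apples+peaches: weight 7+5=12, value 24+30=54
- apples+lemons: weight 7+3=10, value 24+25=49
Best: $65.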